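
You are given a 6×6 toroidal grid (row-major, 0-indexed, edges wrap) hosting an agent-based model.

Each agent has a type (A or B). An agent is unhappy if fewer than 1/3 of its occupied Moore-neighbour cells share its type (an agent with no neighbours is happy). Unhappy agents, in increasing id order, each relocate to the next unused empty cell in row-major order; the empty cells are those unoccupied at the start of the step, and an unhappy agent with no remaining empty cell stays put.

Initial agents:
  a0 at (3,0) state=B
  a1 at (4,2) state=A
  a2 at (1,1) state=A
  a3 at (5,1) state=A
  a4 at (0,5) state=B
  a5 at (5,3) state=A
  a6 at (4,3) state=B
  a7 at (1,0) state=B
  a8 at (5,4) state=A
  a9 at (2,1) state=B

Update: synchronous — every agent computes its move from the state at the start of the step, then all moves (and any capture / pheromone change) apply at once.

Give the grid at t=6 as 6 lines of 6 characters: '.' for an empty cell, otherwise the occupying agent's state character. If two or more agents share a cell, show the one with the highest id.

.BA..B
B.....
.B....
B.....
..A...
.A.AA.

t=1: a0@(3,0):B a1@(4,2):A a2@(0,0):A a3@(5,1):A a4@(0,5):B a5@(5,3):A a6@(0,1):B a7@(1,0):B a8@(5,4):A a9@(2,1):B
t=2: a0@(3,0):B a1@(4,2):A a2@(0,2):A a3@(5,1):A a4@(0,5):B a5@(5,3):A a6@(0,1):B a7@(1,0):B a8@(5,4):A a9@(2,1):B
t=3: (unchanged — steady state)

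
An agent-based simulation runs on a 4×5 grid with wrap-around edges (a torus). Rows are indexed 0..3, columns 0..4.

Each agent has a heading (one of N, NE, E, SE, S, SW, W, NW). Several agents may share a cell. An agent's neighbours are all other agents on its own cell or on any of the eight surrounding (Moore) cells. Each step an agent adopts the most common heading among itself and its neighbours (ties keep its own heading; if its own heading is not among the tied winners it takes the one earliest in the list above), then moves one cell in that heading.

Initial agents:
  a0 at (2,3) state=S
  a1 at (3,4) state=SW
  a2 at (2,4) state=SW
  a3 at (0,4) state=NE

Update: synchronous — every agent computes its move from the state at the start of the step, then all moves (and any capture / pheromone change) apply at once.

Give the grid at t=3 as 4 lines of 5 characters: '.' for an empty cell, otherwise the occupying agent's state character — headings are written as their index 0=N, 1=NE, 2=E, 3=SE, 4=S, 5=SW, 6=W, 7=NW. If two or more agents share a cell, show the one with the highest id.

.....
551..
.5...
.....

t=1: a0@(3,2):SW a1@(0,3):SW a2@(3,3):SW a3@(3,0):NE
t=2: a0@(0,1):SW a1@(1,2):SW a2@(0,2):SW a3@(2,1):NE
t=3: a0@(1,0):SW a1@(2,1):SW a2@(1,1):SW a3@(1,2):NE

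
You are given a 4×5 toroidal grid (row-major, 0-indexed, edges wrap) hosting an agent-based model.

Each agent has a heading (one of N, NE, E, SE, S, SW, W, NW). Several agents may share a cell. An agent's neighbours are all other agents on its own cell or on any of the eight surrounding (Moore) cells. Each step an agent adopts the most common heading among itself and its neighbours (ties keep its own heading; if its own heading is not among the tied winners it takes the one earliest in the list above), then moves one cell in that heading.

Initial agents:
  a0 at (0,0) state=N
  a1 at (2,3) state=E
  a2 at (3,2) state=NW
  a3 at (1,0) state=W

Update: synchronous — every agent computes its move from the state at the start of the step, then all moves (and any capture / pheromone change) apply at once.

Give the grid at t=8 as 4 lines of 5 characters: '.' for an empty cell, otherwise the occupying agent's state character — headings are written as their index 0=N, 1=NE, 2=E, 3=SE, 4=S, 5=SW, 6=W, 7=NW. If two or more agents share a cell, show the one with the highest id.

0....
..6..
.2...
....7

t=1: a0@(3,0):N a1@(2,4):E a2@(2,1):NW a3@(1,4):W
t=2: a0@(2,0):N a1@(2,0):E a2@(1,0):NW a3@(1,3):W
t=3: a0@(1,0):N a1@(2,1):E a2@(0,4):NW a3@(1,2):W
t=4: a0@(0,0):N a1@(2,2):E a2@(3,3):NW a3@(1,1):W
t=5: a0@(3,0):N a1@(2,3):E a2@(2,2):NW a3@(1,0):W
t=6: a0@(2,0):N a1@(2,4):E a2@(1,1):NW a3@(1,4):W
t=7: a0@(1,0):N a1@(2,0):E a2@(0,0):NW a3@(1,3):W
t=8: a0@(0,0):N a1@(2,1):E a2@(3,4):NW a3@(1,2):W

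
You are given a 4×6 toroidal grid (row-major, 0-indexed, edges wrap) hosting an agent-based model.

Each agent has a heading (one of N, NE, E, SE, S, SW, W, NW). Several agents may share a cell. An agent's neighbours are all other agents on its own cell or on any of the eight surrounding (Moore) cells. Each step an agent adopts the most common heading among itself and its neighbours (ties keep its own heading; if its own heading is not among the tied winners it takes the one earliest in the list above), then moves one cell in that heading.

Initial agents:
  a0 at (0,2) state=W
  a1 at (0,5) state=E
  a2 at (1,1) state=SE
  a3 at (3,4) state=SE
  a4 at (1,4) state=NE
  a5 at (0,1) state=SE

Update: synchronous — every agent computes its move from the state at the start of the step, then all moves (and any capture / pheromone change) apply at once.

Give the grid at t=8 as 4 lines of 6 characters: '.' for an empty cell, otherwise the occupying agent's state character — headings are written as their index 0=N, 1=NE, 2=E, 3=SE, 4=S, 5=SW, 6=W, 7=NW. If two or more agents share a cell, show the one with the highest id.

t=1: a0@(1,3):SE a1@(0,0):E a2@(2,2):SE a3@(0,5):SE a4@(0,5):NE a5@(1,2):SE
t=2: a0@(2,4):SE a1@(0,1):E a2@(3,3):SE a3@(1,0):SE a4@(3,0):NE a5@(2,3):SE
t=3: a0@(3,5):SE a1@(0,2):E a2@(0,4):SE a3@(2,1):SE a4@(2,1):NE a5@(3,4):SE
t=4: a0@(0,0):SE a1@(0,3):E a2@(1,5):SE a3@(3,2):SE a4@(1,2):NE a5@(0,5):SE
t=5: a0@(1,1):SE a1@(0,4):E a2@(2,0):SE a3@(0,3):SE a4@(0,3):NE a5@(1,0):SE
t=6: a0@(2,2):SE a1@(0,5):E a2@(3,1):SE a3@(1,4):SE a4@(3,4):NE a5@(2,1):SE
t=7: a0@(3,3):SE a1@(0,0):E a2@(0,2):SE a3@(2,5):SE a4@(2,5):NE a5@(3,2):SE
t=8: a0@(0,4):SE a1@(0,1):E a2@(1,3):SE a3@(3,0):SE a4@(1,0):NE a5@(0,3):SE

.2.33.
1..3..
......
3.....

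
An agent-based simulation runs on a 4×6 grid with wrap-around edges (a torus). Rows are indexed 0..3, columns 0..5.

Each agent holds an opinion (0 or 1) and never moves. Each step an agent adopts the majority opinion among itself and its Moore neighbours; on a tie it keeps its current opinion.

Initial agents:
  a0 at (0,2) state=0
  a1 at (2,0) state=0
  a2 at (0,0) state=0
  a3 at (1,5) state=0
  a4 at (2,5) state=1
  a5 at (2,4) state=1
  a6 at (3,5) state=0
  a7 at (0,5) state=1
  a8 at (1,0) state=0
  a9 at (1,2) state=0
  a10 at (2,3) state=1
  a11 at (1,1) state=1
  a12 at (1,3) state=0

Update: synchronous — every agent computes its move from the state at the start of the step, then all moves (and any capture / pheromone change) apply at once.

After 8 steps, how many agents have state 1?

0

t=1: a0@(0,2):0 a1@(2,0):0 a2@(0,0):0 a3@(1,5):0 a4@(2,5):0 a5@(2,4):1 a6@(3,5):0 a7@(0,5):0 a8@(1,0):0 a9@(1,2):0 a10@(2,3):1 a11@(1,1):0 a12@(1,3):0
t=2: a0@(0,2):0 a1@(2,0):0 a2@(0,0):0 a3@(1,5):0 a4@(2,5):0 a5@(2,4):0 a6@(3,5):0 a7@(0,5):0 a8@(1,0):0 a9@(1,2):0 a10@(2,3):1 a11@(1,1):0 a12@(1,3):0
t=3: a0@(0,2):0 a1@(2,0):0 a2@(0,0):0 a3@(1,5):0 a4@(2,5):0 a5@(2,4):0 a6@(3,5):0 a7@(0,5):0 a8@(1,0):0 a9@(1,2):0 a10@(2,3):0 a11@(1,1):0 a12@(1,3):0
t=4: (unchanged — steady state)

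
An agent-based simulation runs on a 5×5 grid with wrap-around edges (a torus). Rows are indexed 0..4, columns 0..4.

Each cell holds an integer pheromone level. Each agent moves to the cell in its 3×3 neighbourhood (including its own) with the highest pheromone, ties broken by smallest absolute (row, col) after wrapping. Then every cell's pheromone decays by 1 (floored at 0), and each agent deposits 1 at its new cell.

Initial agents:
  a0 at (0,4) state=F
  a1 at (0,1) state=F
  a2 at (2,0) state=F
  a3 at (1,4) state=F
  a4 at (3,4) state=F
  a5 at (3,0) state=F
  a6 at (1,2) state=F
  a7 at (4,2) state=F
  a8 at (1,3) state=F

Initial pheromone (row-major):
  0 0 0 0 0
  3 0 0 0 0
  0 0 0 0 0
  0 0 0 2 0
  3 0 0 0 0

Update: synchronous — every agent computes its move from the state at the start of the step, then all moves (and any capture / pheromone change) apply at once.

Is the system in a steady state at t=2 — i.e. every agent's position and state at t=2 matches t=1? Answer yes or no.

t=1: a0@(1,0) a1@(1,0) a2@(1,0) a3@(1,0) a4@(4,0) a5@(4,0) a6@(0,1) a7@(3,3) a8@(0,2) | pheromone: 0 1 1 0 0 / 6 0 0 0 0 / 0 0 0 0 0 / 0 0 0 2 0 / 4 0 0 0 0
t=2: a0@(1,0) a1@(1,0) a2@(1,0) a3@(1,0) a4@(4,0) a5@(4,0) a6@(1,0) a7@(3,3) a8@(0,1) | pheromone: 0 1 0 0 0 / 10 0 0 0 0 / 0 0 0 0 0 / 0 0 0 2 0 / 5 0 0 0 0

no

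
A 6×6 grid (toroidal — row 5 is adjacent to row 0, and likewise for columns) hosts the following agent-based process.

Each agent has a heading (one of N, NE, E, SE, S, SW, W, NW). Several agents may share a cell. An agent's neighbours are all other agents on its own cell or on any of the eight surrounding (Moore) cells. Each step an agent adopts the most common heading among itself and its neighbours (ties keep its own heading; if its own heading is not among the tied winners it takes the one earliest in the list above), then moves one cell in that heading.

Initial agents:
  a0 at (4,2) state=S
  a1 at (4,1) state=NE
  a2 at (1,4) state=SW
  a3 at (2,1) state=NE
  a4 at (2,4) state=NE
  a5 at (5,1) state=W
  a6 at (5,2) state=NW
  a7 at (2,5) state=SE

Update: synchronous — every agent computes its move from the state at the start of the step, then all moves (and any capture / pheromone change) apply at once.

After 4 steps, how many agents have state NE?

5

t=1: a0@(5,2):S a1@(3,2):NE a2@(2,3):SW a3@(1,2):NE a4@(1,5):NE a5@(5,0):W a6@(4,1):NW a7@(3,0):SE
t=2: a0@(0,2):S a1@(2,3):NE a2@(1,4):NE a3@(0,3):NE a4@(0,0):NE a5@(5,5):W a6@(3,0):NW a7@(4,1):SE
t=3: a0@(1,2):S a1@(1,4):NE a2@(0,5):NE a3@(5,4):NE a4@(5,1):NE a5@(5,4):W a6@(2,5):NW a7@(5,2):SE
t=4: a0@(2,2):S a1@(0,5):NE a2@(5,0):NE a3@(4,5):NE a4@(4,2):NE a5@(4,5):NE a6@(1,4):NW a7@(0,3):SE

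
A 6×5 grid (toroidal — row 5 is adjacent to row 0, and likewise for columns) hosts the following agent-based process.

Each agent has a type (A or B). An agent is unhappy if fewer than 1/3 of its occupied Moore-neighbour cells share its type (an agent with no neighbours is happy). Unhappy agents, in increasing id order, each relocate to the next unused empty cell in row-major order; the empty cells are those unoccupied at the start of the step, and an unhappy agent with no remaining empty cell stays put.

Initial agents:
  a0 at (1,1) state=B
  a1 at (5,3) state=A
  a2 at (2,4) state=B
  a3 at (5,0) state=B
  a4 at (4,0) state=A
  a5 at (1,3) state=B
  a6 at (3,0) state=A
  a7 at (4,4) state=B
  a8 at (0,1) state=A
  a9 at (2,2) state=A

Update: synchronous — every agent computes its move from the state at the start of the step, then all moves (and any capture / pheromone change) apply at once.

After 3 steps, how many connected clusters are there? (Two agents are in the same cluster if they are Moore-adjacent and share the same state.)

4

t=1: a0@(0,0):B a1@(0,2):A a2@(2,4):B a3@(5,0):B a4@(4,0):A a5@(1,3):B a6@(3,0):A a7@(0,3):B a8@(0,4):A a9@(1,0):A
t=2: a0@(0,0):B a1@(0,1):A a2@(2,4):B a3@(5,0):B a4@(4,0):A a5@(1,3):B a6@(3,0):A a7@(0,3):B a8@(1,1):A a9@(1,0):A
t=3: a0@(0,2):B a1@(0,1):A a2@(2,4):B a3@(5,0):B a4@(4,0):A a5@(1,3):B a6@(3,0):A a7@(0,3):B a8@(1,1):A a9@(1,0):A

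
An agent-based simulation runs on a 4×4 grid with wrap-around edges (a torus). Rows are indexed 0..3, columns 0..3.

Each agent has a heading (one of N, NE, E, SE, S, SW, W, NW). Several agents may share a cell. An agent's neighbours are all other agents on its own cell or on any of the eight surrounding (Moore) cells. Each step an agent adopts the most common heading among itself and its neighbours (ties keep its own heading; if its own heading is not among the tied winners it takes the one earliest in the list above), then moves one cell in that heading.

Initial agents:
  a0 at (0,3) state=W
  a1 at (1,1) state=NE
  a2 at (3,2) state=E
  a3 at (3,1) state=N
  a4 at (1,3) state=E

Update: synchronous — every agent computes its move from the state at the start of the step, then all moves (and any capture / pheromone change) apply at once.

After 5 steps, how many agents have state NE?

1

t=1: a0@(0,0):E a1@(0,2):NE a2@(3,3):E a3@(2,1):N a4@(1,0):E
t=2: a0@(0,1):E a1@(3,3):NE a2@(3,0):E a3@(1,1):N a4@(1,1):E
t=3: a0@(0,2):E a1@(2,0):NE a2@(3,1):E a3@(1,2):E a4@(1,2):E
t=4: a0@(0,3):E a1@(1,1):NE a2@(3,2):E a3@(1,3):E a4@(1,3):E
t=5: a0@(0,0):E a1@(0,2):NE a2@(3,3):E a3@(1,0):E a4@(1,0):E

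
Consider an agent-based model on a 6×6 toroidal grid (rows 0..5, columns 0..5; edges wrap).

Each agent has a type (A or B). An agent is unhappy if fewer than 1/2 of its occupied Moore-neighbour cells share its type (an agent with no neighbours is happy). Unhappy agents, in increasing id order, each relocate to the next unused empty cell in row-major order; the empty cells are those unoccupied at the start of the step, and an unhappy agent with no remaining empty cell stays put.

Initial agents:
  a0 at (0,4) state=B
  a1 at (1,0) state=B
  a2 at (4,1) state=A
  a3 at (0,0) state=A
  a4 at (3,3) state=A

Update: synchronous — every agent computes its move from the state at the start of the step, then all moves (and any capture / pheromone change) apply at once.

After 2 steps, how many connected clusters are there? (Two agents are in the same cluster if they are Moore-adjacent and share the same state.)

t=1: a0@(0,4):B a1@(0,1):B a2@(4,1):A a3@(0,2):A a4@(3,3):A
t=2: a0@(0,4):B a1@(0,0):B a2@(4,1):A a3@(0,3):A a4@(3,3):A

5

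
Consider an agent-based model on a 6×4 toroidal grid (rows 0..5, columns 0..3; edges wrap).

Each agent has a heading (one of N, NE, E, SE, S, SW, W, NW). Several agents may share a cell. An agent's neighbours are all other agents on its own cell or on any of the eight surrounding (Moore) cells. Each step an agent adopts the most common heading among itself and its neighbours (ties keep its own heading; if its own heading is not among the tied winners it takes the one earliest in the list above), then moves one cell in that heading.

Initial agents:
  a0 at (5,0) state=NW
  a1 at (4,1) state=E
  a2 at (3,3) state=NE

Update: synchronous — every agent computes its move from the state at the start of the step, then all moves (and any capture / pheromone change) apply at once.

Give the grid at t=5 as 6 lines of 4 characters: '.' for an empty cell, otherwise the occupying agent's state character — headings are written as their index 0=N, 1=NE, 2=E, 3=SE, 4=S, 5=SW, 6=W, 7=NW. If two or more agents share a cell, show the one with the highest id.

t=1: a0@(4,3):NW a1@(4,2):E a2@(2,0):NE
t=2: a0@(3,2):NW a1@(4,3):E a2@(1,1):NE
t=3: a0@(2,1):NW a1@(4,0):E a2@(0,2):NE
t=4: a0@(1,0):NW a1@(4,1):E a2@(5,3):NE
t=5: a0@(0,3):NW a1@(4,2):E a2@(4,0):NE

...7
....
....
....
1.2.
....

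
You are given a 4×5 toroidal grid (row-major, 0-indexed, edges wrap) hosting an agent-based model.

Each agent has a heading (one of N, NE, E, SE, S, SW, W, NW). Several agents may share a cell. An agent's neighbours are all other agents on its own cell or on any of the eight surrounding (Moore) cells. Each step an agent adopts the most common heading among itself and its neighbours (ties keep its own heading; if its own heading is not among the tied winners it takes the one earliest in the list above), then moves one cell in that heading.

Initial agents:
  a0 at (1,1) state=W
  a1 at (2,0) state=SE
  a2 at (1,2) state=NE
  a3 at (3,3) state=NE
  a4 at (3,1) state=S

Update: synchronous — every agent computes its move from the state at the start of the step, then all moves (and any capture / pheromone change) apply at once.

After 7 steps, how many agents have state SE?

1

t=1: a0@(1,0):W a1@(3,1):SE a2@(0,3):NE a3@(2,4):NE a4@(0,1):S
t=2: a0@(1,4):W a1@(0,2):SE a2@(3,4):NE a3@(1,0):NE a4@(1,1):S
t=3: a0@(1,3):W a1@(1,3):SE a2@(2,0):NE a3@(0,1):NE a4@(2,1):S
t=4: a0@(1,2):W a1@(2,4):SE a2@(1,1):NE a3@(3,2):NE a4@(3,1):S
t=5: a0@(1,1):W a1@(3,0):SE a2@(0,2):NE a3@(2,3):NE a4@(0,1):S
t=6: a0@(1,0):W a1@(0,1):SE a2@(3,3):NE a3@(1,4):NE a4@(1,1):S
t=7: a0@(1,4):W a1@(1,2):SE a2@(2,4):NE a3@(0,0):NE a4@(2,1):S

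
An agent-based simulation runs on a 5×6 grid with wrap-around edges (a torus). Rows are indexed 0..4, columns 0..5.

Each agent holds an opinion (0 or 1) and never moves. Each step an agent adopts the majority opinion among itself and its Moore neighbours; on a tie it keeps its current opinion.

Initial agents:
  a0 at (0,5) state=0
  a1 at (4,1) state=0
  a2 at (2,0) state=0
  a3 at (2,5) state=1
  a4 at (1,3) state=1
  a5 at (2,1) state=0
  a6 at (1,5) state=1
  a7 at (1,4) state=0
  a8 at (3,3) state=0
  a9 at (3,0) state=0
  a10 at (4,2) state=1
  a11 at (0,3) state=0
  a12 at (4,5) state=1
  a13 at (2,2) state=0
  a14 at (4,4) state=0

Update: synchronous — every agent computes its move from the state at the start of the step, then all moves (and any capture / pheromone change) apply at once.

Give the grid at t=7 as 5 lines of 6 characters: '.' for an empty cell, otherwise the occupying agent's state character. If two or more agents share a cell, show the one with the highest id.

...0.0
...000
000..0
0..0..
.00.00

t=1: a0@(0,5):0 a1@(4,1):0 a2@(2,0):0 a3@(2,5):0 a4@(1,3):0 a5@(2,1):0 a6@(1,5):0 a7@(1,4):0 a8@(3,3):0 a9@(3,0):0 a10@(4,2):0 a11@(0,3):0 a12@(4,5):0 a13@(2,2):0 a14@(4,4):0
t=2: (unchanged — steady state)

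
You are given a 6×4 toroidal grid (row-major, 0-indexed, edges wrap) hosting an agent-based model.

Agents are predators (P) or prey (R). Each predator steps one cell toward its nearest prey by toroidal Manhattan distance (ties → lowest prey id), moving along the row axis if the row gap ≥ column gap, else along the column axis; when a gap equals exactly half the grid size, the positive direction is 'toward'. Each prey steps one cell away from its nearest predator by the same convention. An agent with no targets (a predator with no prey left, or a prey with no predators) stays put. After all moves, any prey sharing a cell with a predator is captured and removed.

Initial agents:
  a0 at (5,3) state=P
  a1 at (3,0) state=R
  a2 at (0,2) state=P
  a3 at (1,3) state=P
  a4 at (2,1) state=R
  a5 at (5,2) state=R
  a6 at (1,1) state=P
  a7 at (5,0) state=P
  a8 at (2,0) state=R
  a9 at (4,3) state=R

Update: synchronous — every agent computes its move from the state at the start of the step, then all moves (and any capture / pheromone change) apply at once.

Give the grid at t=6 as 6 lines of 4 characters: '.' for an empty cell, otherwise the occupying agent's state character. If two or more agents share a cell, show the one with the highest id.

t=1: a0@(5,2):P a1@(2,0):R a2@(5,2):P a3@(2,3):P a4@(3,1):R a5@(5,1):R a6@(2,1):P a7@(4,0):P a8@(3,0):R a9@(3,3):R
t=2: a0@(5,1):P a1@(2,1):R a2@(5,1):P a3@(2,0):P a4@(4,1):R a5@(5,0):R a6@(2,0):P a7@(3,0):P a9@(4,3):R
t=3: a0@(4,1):P a1@(2,2):R a2@(4,1):P a3@(2,1):P a4@(3,1):R a5@(5,3):R a6@(2,1):P a7@(2,0):P a9@(5,3):R
t=4: a0@(3,1):P a1@(2,3):R a2@(3,1):P a3@(2,2):P a5@(5,2):R a6@(2,2):P a7@(2,1):P a9@(5,2):R
t=5: a0@(3,2):P a1@(2,0):R a2@(3,2):P a3@(2,3):P a5@(0,2):R a6@(2,3):P a7@(2,2):P a9@(0,2):R
t=6: a0@(3,3):P a1@(2,1):R a2@(3,3):P a3@(2,0):P a5@(5,2):R a6@(2,0):P a7@(2,3):P a9@(5,2):R

....
....
PR.P
...P
....
..R.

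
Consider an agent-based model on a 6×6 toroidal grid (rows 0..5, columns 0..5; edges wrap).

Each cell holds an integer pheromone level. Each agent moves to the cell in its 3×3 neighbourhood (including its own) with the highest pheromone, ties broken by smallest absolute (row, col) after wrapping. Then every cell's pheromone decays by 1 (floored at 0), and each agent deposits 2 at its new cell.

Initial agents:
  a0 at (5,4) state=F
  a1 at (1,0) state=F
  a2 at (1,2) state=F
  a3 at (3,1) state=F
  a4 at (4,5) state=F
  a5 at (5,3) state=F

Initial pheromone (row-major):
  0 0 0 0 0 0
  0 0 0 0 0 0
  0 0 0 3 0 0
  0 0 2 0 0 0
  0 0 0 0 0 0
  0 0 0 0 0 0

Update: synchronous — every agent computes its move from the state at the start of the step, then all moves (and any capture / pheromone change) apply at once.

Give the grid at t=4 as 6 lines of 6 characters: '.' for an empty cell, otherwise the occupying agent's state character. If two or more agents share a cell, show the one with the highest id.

t=1: a0@(0,3) a1@(0,0) a2@(2,3) a3@(3,2) a4@(3,0) a5@(0,2) | pheromone: 2 0 2 2 0 0 / 0 0 0 0 0 0 / 0 0 0 4 0 0 / 2 0 3 0 0 0 / 0 0 0 0 0 0 / 0 0 0 0 0 0
t=2: a0@(0,2) a1@(0,0) a2@(2,3) a3@(2,3) a4@(3,0) a5@(0,2) | pheromone: 3 0 5 1 0 0 / 0 0 0 0 0 0 / 0 0 0 7 0 0 / 3 0 2 0 0 0 / 0 0 0 0 0 0 / 0 0 0 0 0 0
t=3: a0@(0,2) a1@(0,0) a2@(2,3) a3@(2,3) a4@(3,0) a5@(0,2) | pheromone: 4 0 8 0 0 0 / 0 0 0 0 0 0 / 0 0 0 10 0 0 / 4 0 1 0 0 0 / 0 0 0 0 0 0 / 0 0 0 0 0 0
t=4: a0@(0,2) a1@(0,0) a2@(2,3) a3@(2,3) a4@(3,0) a5@(0,2) | pheromone: 5 0 11 0 0 0 / 0 0 0 0 0 0 / 0 0 0 13 0 0 / 5 0 0 0 0 0 / 0 0 0 0 0 0 / 0 0 0 0 0 0

F.F...
......
...F..
F.....
......
......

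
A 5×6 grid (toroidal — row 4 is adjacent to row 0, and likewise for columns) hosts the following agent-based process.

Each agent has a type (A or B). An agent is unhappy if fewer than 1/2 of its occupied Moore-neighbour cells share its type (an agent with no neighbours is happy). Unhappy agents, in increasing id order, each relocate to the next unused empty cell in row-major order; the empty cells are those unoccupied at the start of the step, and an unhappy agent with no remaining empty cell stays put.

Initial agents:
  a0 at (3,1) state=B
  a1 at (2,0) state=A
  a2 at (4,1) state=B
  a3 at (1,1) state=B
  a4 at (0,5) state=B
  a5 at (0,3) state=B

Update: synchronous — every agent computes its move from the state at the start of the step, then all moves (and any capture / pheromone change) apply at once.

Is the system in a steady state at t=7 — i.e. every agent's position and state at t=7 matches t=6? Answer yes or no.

t=1: a0@(3,1):B a1@(0,0):A a2@(4,1):B a3@(0,1):B a4@(0,5):B a5@(0,3):B
t=2: a0@(3,1):B a1@(0,2):A a2@(4,1):B a3@(0,1):B a4@(0,4):B a5@(0,3):B
t=3: a0@(3,1):B a1@(0,0):A a2@(4,1):B a3@(0,1):B a4@(0,4):B a5@(0,3):B
t=4: a0@(3,1):B a1@(0,2):A a2@(4,1):B a3@(0,1):B a4@(0,4):B a5@(0,3):B
t=5: a0@(3,1):B a1@(0,0):A a2@(4,1):B a3@(0,1):B a4@(0,4):B a5@(0,3):B
t=6: a0@(3,1):B a1@(0,2):A a2@(4,1):B a3@(0,1):B a4@(0,4):B a5@(0,3):B
t=7: a0@(3,1):B a1@(0,0):A a2@(4,1):B a3@(0,1):B a4@(0,4):B a5@(0,3):B

no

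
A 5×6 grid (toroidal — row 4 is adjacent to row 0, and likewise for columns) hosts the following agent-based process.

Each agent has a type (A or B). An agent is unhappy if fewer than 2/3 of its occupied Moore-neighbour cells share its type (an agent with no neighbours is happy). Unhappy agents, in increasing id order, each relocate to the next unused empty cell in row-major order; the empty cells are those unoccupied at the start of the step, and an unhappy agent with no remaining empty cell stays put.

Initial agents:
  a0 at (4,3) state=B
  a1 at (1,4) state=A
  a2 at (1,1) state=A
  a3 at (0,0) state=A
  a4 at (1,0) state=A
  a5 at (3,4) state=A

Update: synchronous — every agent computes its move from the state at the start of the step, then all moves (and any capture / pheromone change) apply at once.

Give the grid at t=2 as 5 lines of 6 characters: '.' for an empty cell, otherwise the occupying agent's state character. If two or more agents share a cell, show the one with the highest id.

t=1: a0@(0,1):B a1@(1,4):A a2@(1,1):A a3@(0,0):A a4@(1,0):A a5@(0,2):A
t=2: a0@(0,3):B a1@(1,4):A a2@(1,1):A a3@(0,0):A a4@(1,0):A a5@(0,4):A

A..BA.
AA..A.
......
......
......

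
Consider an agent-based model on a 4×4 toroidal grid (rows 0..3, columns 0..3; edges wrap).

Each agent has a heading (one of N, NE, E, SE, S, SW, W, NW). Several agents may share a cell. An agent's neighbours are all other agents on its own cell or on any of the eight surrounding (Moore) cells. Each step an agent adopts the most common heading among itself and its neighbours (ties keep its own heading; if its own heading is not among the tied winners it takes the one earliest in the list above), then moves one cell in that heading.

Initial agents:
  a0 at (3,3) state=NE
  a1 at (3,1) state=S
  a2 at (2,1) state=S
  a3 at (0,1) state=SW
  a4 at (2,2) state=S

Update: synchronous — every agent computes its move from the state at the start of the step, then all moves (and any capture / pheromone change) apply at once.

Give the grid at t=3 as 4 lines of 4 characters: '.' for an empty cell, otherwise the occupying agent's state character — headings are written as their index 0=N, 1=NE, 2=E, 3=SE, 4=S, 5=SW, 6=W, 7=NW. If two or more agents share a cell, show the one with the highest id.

t=1: a0@(2,0):NE a1@(0,1):S a2@(3,1):S a3@(1,0):SW a4@(3,2):S
t=2: a0@(1,1):NE a1@(1,1):S a2@(0,1):S a3@(2,3):SW a4@(0,2):S
t=3: a0@(2,1):S a1@(2,1):S a2@(1,1):S a3@(3,2):SW a4@(1,2):S

....
.44.
.4..
..5.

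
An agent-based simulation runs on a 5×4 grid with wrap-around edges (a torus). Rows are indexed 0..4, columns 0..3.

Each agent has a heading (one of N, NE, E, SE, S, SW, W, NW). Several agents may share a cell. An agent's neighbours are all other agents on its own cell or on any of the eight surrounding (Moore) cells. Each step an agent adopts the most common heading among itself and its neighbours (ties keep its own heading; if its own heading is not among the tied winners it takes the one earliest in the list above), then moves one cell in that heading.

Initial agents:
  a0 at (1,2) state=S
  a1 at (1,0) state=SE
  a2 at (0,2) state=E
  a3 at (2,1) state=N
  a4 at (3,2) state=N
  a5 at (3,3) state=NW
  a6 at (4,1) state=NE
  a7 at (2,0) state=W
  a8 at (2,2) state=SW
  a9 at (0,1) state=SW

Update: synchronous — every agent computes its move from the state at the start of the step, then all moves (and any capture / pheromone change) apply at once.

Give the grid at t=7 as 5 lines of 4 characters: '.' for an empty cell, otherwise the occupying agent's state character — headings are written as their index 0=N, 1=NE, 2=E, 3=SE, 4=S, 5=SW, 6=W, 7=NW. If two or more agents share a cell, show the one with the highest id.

t=1: a0@(2,1):SW a1@(2,1):SE a2@(0,3):E a3@(1,1):N a4@(2,2):N a5@(2,2):NW a6@(3,2):NE a7@(2,3):W a8@(1,2):N a9@(1,0):SW
t=2: a0@(1,1):N a1@(1,1):N a2@(0,0):E a3@(0,1):N a4@(1,2):N a5@(1,2):N a6@(2,3):NE a7@(1,3):N a8@(0,2):N a9@(2,3):SW
t=3: a0@(0,1):N a1@(0,1):N a2@(4,0):N a3@(4,1):N a4@(0,2):N a5@(0,2):N a6@(1,3):N a7@(0,3):N a8@(4,2):N a9@(1,3):N
t=4: a0@(4,1):N a1@(4,1):N a2@(3,0):N a3@(3,1):N a4@(4,2):N a5@(4,2):N a6@(0,3):N a7@(4,3):N a8@(3,2):N a9@(0,3):N
t=5: a0@(3,1):N a1@(3,1):N a2@(2,0):N a3@(2,1):N a4@(3,2):N a5@(3,2):N a6@(4,3):N a7@(3,3):N a8@(2,2):N a9@(4,3):N
t=6: a0@(2,1):N a1@(2,1):N a2@(1,0):N a3@(1,1):N a4@(2,2):N a5@(2,2):N a6@(3,3):N a7@(2,3):N a8@(1,2):N a9@(3,3):N
t=7: a0@(1,1):N a1@(1,1):N a2@(0,0):N a3@(0,1):N a4@(1,2):N a5@(1,2):N a6@(2,3):N a7@(1,3):N a8@(0,2):N a9@(2,3):N

000.
.000
...0
....
....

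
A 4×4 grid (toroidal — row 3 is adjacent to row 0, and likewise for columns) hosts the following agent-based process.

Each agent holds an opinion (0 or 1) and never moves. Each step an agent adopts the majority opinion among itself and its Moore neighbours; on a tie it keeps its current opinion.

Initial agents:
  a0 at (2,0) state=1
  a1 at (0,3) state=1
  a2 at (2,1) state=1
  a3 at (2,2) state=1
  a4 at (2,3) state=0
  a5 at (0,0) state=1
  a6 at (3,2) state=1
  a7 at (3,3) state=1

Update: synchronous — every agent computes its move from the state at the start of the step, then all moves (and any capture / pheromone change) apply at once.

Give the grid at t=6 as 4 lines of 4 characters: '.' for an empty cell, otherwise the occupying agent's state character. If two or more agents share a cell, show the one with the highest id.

1..1
....
1111
..11

t=1: a0@(2,0):1 a1@(0,3):1 a2@(2,1):1 a3@(2,2):1 a4@(2,3):1 a5@(0,0):1 a6@(3,2):1 a7@(3,3):1
t=2: (unchanged — steady state)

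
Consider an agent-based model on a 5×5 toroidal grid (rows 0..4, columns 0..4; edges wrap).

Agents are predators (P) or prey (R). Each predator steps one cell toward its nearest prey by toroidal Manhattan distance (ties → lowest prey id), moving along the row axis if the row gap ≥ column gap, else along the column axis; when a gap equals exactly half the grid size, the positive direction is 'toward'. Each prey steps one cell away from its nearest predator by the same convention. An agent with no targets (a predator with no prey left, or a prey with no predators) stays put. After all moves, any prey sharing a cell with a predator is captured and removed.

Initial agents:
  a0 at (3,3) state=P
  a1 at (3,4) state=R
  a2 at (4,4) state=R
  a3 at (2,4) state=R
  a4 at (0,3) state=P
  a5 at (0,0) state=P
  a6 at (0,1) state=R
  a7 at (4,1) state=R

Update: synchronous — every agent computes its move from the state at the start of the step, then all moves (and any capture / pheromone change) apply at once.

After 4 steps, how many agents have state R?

4

t=1: a0@(3,4):P a1@(3,0):R a2@(0,4):R a3@(1,4):R a4@(4,3):P a5@(0,1):P a6@(0,2):R a7@(3,1):R
t=2: a0@(3,0):P a1@(3,1):R a2@(1,4):R a3@(0,4):R a4@(0,3):P a5@(0,2):P a7@(3,2):R
t=3: a0@(3,1):P a1@(3,2):R a2@(2,4):R a3@(0,0):R a4@(0,4):P a5@(0,3):P a7@(3,3):R
t=4: a0@(3,2):P a1@(3,3):R a2@(3,4):R a3@(0,1):R a4@(0,0):P a5@(0,4):P a7@(3,4):R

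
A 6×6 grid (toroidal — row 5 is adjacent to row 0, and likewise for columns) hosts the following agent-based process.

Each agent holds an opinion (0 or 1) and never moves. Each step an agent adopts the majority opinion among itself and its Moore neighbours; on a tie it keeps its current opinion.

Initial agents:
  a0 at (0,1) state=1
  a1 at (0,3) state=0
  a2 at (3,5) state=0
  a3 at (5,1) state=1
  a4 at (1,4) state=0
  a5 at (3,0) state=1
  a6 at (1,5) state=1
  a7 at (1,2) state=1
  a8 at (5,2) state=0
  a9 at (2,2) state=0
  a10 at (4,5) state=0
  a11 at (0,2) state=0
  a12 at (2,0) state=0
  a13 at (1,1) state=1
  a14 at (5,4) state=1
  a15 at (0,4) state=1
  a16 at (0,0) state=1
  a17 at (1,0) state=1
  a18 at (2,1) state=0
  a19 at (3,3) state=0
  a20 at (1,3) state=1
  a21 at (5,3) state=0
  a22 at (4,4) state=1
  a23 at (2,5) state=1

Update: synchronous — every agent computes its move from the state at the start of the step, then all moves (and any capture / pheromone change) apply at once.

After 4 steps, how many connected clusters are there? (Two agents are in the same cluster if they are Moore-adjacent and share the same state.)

t=1: a0@(0,1):1 a1@(0,3):0 a2@(3,5):0 a3@(5,1):1 a4@(1,4):1 a5@(3,0):0 a6@(1,5):1 a7@(1,2):1 a8@(5,2):0 a9@(2,2):0 a10@(4,5):1 a11@(0,2):1 a12@(2,0):1 a13@(1,1):1 a14@(5,4):1 a15@(0,4):1 a16@(0,0):1 a17@(1,0):1 a18@(2,1):1 a19@(3,3):0 a20@(1,3):0 a21@(5,3):0 a22@(4,4):0 a23@(2,5):1
t=2: a0@(0,1):1 a1@(0,3):1 a2@(3,5):0 a3@(5,1):1 a4@(1,4):1 a5@(3,0):1 a6@(1,5):1 a7@(1,2):1 a8@(5,2):0 a9@(2,2):0 a10@(4,5):0 a11@(0,2):1 a12@(2,0):1 a13@(1,1):1 a14@(5,4):1 a15@(0,4):1 a16@(0,0):1 a17@(1,0):1 a18@(2,1):1 a19@(3,3):0 a20@(1,3):1 a21@(5,3):0 a22@(4,4):0 a23@(2,5):1
t=3: a0@(0,1):1 a1@(0,3):1 a2@(3,5):0 a3@(5,1):1 a4@(1,4):1 a5@(3,0):1 a6@(1,5):1 a7@(1,2):1 a8@(5,2):1 a9@(2,2):1 a10@(4,5):0 a11@(0,2):1 a12@(2,0):1 a13@(1,1):1 a14@(5,4):1 a15@(0,4):1 a16@(0,0):1 a17@(1,0):1 a18@(2,1):1 a19@(3,3):0 a20@(1,3):1 a21@(5,3):1 a22@(4,4):0 a23@(2,5):1
t=4: (unchanged — steady state)

2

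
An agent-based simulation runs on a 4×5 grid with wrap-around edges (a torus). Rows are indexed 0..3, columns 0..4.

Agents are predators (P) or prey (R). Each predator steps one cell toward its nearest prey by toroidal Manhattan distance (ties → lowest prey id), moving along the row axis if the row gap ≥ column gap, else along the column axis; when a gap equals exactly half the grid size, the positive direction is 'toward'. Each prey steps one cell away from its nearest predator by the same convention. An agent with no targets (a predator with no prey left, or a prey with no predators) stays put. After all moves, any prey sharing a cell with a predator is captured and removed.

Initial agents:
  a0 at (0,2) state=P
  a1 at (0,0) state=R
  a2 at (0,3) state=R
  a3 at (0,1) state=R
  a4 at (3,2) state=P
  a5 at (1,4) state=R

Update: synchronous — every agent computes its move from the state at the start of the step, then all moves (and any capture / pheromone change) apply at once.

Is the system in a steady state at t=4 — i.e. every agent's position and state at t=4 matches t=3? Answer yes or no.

t=1: a0@(0,3):P a1@(0,4):R a2@(0,4):R a3@(0,0):R a4@(0,2):P a5@(1,0):R
t=2: a0@(0,4):P a1@(0,0):R a2@(0,0):R a3@(0,1):R a4@(0,3):P a5@(1,1):R
t=3: a0@(0,0):P a1@(0,1):R a2@(0,1):R a3@(0,2):R a4@(0,4):P a5@(1,2):R
t=4: a0@(0,1):P a1@(0,2):R a2@(0,2):R a3@(0,3):R a4@(0,0):P a5@(1,3):R

no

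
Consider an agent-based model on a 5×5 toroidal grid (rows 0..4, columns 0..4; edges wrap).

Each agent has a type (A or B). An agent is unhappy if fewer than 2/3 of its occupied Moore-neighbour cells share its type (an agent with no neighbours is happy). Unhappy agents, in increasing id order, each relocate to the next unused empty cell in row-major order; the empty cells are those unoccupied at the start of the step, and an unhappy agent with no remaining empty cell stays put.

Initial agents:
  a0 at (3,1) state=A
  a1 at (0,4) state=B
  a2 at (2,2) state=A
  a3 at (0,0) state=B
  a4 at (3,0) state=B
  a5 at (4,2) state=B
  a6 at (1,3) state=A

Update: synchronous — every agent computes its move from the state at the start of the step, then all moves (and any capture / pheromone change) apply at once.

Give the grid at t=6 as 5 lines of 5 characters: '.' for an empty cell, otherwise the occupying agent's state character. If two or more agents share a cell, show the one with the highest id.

A.BBA
...BB
A....
.....
.....

t=1: a0@(0,1):A a1@(0,2):B a2@(2,2):A a3@(0,0):B a4@(0,3):B a5@(1,0):B a6@(1,1):A
t=2: a0@(0,4):A a1@(1,2):B a2@(2,2):A a3@(1,3):B a4@(0,3):B a5@(1,4):B a6@(2,0):A
t=3: a0@(0,0):A a1@(1,2):B a2@(0,1):A a3@(0,2):B a4@(0,3):B a5@(1,0):B a6@(1,1):A
t=4: a0@(0,0):A a1@(0,4):B a2@(1,3):A a3@(1,4):B a4@(0,3):B a5@(2,0):B a6@(2,1):A
t=5: a0@(0,1):A a1@(0,2):B a2@(1,0):A a3@(1,1):B a4@(0,3):B a5@(1,2):B a6@(2,2):A
t=6: a0@(0,0):A a1@(0,2):B a2@(0,4):A a3@(1,3):B a4@(0,3):B a5@(1,4):B a6@(2,0):A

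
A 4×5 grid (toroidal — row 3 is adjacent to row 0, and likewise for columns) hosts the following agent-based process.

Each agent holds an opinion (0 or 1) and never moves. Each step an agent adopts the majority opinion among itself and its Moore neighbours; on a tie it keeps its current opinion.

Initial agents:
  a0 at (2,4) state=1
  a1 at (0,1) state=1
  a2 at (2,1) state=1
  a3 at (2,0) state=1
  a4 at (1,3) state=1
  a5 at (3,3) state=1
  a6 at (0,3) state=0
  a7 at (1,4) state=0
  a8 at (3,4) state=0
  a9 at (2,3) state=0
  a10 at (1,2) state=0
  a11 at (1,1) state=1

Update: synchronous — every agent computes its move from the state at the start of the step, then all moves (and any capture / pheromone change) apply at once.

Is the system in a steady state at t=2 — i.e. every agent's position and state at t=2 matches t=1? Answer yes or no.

no

t=1: a0@(2,4):1 a1@(0,1):1 a2@(2,1):1 a3@(2,0):1 a4@(1,3):0 a5@(3,3):0 a6@(0,3):0 a7@(1,4):0 a8@(3,4):0 a9@(2,3):0 a10@(1,2):1 a11@(1,1):1
t=2: a0@(2,4):0 a1@(0,1):1 a2@(2,1):1 a3@(2,0):1 a4@(1,3):0 a5@(3,3):0 a6@(0,3):0 a7@(1,4):0 a8@(3,4):0 a9@(2,3):0 a10@(1,2):1 a11@(1,1):1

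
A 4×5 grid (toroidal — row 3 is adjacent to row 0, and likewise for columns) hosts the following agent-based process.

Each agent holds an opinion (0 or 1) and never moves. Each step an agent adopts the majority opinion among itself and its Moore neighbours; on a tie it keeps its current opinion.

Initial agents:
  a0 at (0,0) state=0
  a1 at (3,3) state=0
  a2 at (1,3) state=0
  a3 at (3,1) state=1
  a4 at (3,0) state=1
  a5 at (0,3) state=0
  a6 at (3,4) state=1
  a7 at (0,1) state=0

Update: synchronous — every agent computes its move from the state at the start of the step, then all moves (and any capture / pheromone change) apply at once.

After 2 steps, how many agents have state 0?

4

t=1: a0@(0,0):1 a1@(3,3):0 a2@(1,3):0 a3@(3,1):1 a4@(3,0):1 a5@(0,3):0 a6@(3,4):0 a7@(0,1):0
t=2: a0@(0,0):1 a1@(3,3):0 a2@(1,3):0 a3@(3,1):1 a4@(3,0):1 a5@(0,3):0 a6@(3,4):0 a7@(0,1):1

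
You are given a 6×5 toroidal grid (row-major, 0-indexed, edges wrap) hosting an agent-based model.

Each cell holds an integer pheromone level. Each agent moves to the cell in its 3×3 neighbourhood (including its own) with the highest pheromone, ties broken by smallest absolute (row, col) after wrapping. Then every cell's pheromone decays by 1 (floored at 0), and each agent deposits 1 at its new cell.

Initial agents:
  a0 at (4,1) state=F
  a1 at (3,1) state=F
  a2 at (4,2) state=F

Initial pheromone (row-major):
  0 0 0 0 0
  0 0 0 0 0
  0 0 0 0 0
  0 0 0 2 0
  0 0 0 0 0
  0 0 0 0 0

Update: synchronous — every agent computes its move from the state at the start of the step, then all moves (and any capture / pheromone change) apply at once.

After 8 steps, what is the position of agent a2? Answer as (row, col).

t=1: a0@(3,0) a1@(2,0) a2@(3,3) | pheromone: 0 0 0 0 0 / 0 0 0 0 0 / 1 0 0 0 0 / 1 0 0 2 0 / 0 0 0 0 0 / 0 0 0 0 0
t=2: a0@(2,0) a1@(2,0) a2@(3,3) | pheromone: 0 0 0 0 0 / 0 0 0 0 0 / 2 0 0 0 0 / 0 0 0 2 0 / 0 0 0 0 0 / 0 0 0 0 0
t=3: a0@(2,0) a1@(2,0) a2@(3,3) | pheromone: 0 0 0 0 0 / 0 0 0 0 0 / 3 0 0 0 0 / 0 0 0 2 0 / 0 0 0 0 0 / 0 0 0 0 0
t=4: a0@(2,0) a1@(2,0) a2@(3,3) | pheromone: 0 0 0 0 0 / 0 0 0 0 0 / 4 0 0 0 0 / 0 0 0 2 0 / 0 0 0 0 0 / 0 0 0 0 0
t=5: a0@(2,0) a1@(2,0) a2@(3,3) | pheromone: 0 0 0 0 0 / 0 0 0 0 0 / 5 0 0 0 0 / 0 0 0 2 0 / 0 0 0 0 0 / 0 0 0 0 0
t=6: a0@(2,0) a1@(2,0) a2@(3,3) | pheromone: 0 0 0 0 0 / 0 0 0 0 0 / 6 0 0 0 0 / 0 0 0 2 0 / 0 0 0 0 0 / 0 0 0 0 0
t=7: a0@(2,0) a1@(2,0) a2@(3,3) | pheromone: 0 0 0 0 0 / 0 0 0 0 0 / 7 0 0 0 0 / 0 0 0 2 0 / 0 0 0 0 0 / 0 0 0 0 0
t=8: a0@(2,0) a1@(2,0) a2@(3,3) | pheromone: 0 0 0 0 0 / 0 0 0 0 0 / 8 0 0 0 0 / 0 0 0 2 0 / 0 0 0 0 0 / 0 0 0 0 0

(3, 3)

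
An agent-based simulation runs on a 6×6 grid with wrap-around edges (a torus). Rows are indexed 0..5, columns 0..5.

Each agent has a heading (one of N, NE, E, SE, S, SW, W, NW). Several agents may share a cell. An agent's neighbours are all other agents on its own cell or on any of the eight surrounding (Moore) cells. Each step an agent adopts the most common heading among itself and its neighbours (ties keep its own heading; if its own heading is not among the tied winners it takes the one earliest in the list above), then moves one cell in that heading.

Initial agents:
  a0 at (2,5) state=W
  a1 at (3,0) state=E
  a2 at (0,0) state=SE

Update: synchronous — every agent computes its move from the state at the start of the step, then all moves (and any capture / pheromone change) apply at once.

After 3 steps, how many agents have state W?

t=1: a0@(2,4):W a1@(3,1):E a2@(1,1):SE
t=2: a0@(2,3):W a1@(3,2):E a2@(2,2):SE
t=3: a0@(2,2):W a1@(3,3):E a2@(3,3):SE

1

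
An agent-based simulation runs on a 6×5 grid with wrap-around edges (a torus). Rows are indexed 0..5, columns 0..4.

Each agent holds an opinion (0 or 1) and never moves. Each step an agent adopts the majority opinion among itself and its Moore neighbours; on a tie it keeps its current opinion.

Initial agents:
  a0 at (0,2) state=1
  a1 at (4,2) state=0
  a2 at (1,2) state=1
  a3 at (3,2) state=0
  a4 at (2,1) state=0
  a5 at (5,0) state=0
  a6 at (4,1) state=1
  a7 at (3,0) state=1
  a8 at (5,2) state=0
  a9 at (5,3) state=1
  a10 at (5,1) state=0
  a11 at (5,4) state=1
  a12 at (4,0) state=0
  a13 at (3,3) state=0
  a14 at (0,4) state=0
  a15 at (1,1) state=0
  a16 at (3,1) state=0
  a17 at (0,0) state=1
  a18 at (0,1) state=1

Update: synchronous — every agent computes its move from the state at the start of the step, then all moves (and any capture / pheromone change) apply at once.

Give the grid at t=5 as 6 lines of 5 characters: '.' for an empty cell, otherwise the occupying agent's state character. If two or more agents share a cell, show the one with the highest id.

t=1: a0@(0,2):1 a1@(4,2):0 a2@(1,2):1 a3@(3,2):0 a4@(2,1):0 a5@(5,0):0 a6@(4,1):0 a7@(3,0):0 a8@(5,2):1 a9@(5,3):1 a10@(5,1):0 a11@(5,4):1 a12@(4,0):0 a13@(3,3):0 a14@(0,4):1 a15@(1,1):1 a16@(3,1):0 a17@(0,0):0 a18@(0,1):1
t=2: a0@(0,2):1 a1@(4,2):0 a2@(1,2):1 a3@(3,2):0 a4@(2,1):0 a5@(5,0):0 a6@(4,1):0 a7@(3,0):0 a8@(5,2):1 a9@(5,3):1 a10@(5,1):0 a11@(5,4):1 a12@(4,0):0 a13@(3,3):0 a14@(0,4):1 a15@(1,1):1 a16@(3,1):0 a17@(0,0):1 a18@(0,1):1
t=3: (unchanged — steady state)

111.1
.11..
.0...
0000.
000..
00111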